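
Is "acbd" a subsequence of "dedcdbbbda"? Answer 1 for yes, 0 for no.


Check if "acbd" is a subsequence of "dedcdbbbda"
Greedy scan:
  Position 0 ('d'): no match needed
  Position 1 ('e'): no match needed
  Position 2 ('d'): no match needed
  Position 3 ('c'): no match needed
  Position 4 ('d'): no match needed
  Position 5 ('b'): no match needed
  Position 6 ('b'): no match needed
  Position 7 ('b'): no match needed
  Position 8 ('d'): no match needed
  Position 9 ('a'): matches sub[0] = 'a'
Only matched 1/4 characters => not a subsequence

0


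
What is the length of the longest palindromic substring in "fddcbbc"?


Input: "fddcbbc"
Checking substrings for palindromes:
  [3:7] "cbbc" (len 4) => palindrome
  [1:3] "dd" (len 2) => palindrome
  [4:6] "bb" (len 2) => palindrome
Longest palindromic substring: "cbbc" with length 4

4


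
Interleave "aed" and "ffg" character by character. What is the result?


Interleaving "aed" and "ffg":
  Position 0: 'a' from first, 'f' from second => "af"
  Position 1: 'e' from first, 'f' from second => "ef"
  Position 2: 'd' from first, 'g' from second => "dg"
Result: afefdg

afefdg


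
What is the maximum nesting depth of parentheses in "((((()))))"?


Input: "((((()))))"
Tracking depth:
  Position 0 '(': depth becomes 1
  Position 1 '(': depth becomes 2
  Position 2 '(': depth becomes 3
  Position 3 '(': depth becomes 4
  Position 4 '(': depth becomes 5
  Position 5 ')': depth becomes 4
  Position 6 ')': depth becomes 3
  Position 7 ')': depth becomes 2
  Position 8 ')': depth becomes 1
  Position 9 ')': depth becomes 0
Maximum depth reached: 5

5


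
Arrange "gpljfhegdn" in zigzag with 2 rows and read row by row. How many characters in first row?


Zigzag "gpljfhegdn" into 2 rows:
Placing characters:
  'g' => row 0
  'p' => row 1
  'l' => row 0
  'j' => row 1
  'f' => row 0
  'h' => row 1
  'e' => row 0
  'g' => row 1
  'd' => row 0
  'n' => row 1
Rows:
  Row 0: "glfed"
  Row 1: "pjhgn"
First row length: 5

5


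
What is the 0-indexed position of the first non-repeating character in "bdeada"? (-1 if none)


Input: bdeada
Character frequencies:
  'a': 2
  'b': 1
  'd': 2
  'e': 1
Scanning left to right for freq == 1:
  Position 0 ('b'): unique! => answer = 0

0


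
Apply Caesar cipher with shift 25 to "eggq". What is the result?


Caesar cipher: shift "eggq" by 25
  'e' (pos 4) + 25 = pos 3 = 'd'
  'g' (pos 6) + 25 = pos 5 = 'f'
  'g' (pos 6) + 25 = pos 5 = 'f'
  'q' (pos 16) + 25 = pos 15 = 'p'
Result: dffp

dffp


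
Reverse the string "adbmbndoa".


Input: adbmbndoa
Reading characters right to left:
  Position 8: 'a'
  Position 7: 'o'
  Position 6: 'd'
  Position 5: 'n'
  Position 4: 'b'
  Position 3: 'm'
  Position 2: 'b'
  Position 1: 'd'
  Position 0: 'a'
Reversed: aodnbmbda

aodnbmbda


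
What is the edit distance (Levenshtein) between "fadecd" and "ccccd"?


Computing edit distance: "fadecd" -> "ccccd"
DP table:
           c    c    c    c    d
      0    1    2    3    4    5
  f   1    1    2    3    4    5
  a   2    2    2    3    4    5
  d   3    3    3    3    4    4
  e   4    4    4    4    4    5
  c   5    4    4    4    4    5
  d   6    5    5    5    5    4
Edit distance = dp[6][5] = 4

4


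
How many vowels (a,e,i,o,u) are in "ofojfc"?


Input: ofojfc
Checking each character:
  'o' at position 0: vowel (running total: 1)
  'f' at position 1: consonant
  'o' at position 2: vowel (running total: 2)
  'j' at position 3: consonant
  'f' at position 4: consonant
  'c' at position 5: consonant
Total vowels: 2

2


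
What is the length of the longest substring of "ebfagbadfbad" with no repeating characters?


Input: "ebfagbadfbad"
Sliding window (track last position of each char):
  Position 0 ('e'): window [0,0] length 1 -- new best
  Position 1 ('b'): window [0,1] length 2 -- new best
  Position 2 ('f'): window [0,2] length 3 -- new best
  Position 3 ('a'): window [0,3] length 4 -- new best
  Position 4 ('g'): window [0,4] length 5 -- new best
  Position 5 ('b'): repeat (last at 1), move window start to 2
  Position 5 ('b'): window [2,5] length 4
  Position 6 ('a'): repeat (last at 3), move window start to 4
  Position 6 ('a'): window [4,6] length 3
  Position 7 ('d'): window [4,7] length 4
  Position 8 ('f'): window [4,8] length 5
  Position 9 ('b'): repeat (last at 5), move window start to 6
  Position 9 ('b'): window [6,9] length 4
  Position 10 ('a'): repeat (last at 6), move window start to 7
  Position 10 ('a'): window [7,10] length 4
  Position 11 ('d'): repeat (last at 7), move window start to 8
  Position 11 ('d'): window [8,11] length 4
Longest substring with no repeats: "ebfag" with length 5

5


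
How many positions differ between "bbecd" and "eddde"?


Comparing "bbecd" and "eddde" position by position:
  Position 0: 'b' vs 'e' => DIFFER
  Position 1: 'b' vs 'd' => DIFFER
  Position 2: 'e' vs 'd' => DIFFER
  Position 3: 'c' vs 'd' => DIFFER
  Position 4: 'd' vs 'e' => DIFFER
Positions that differ: 5

5


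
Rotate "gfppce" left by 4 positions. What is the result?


Input: "gfppce", rotate left by 4
First 4 characters: "gfpp"
Remaining characters: "ce"
Concatenate remaining + first: "ce" + "gfpp" = "cegfpp"

cegfpp


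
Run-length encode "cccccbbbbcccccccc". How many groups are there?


Input: cccccbbbbcccccccc
Scanning for consecutive runs:
  Group 1: 'c' x 5 (positions 0-4)
  Group 2: 'b' x 4 (positions 5-8)
  Group 3: 'c' x 8 (positions 9-16)
Total groups: 3

3


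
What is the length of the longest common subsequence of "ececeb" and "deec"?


LCS of "ececeb" and "deec"
DP table:
           d    e    e    c
      0    0    0    0    0
  e   0    0    1    1    1
  c   0    0    1    1    2
  e   0    0    1    2    2
  c   0    0    1    2    3
  e   0    0    1    2    3
  b   0    0    1    2    3
LCS length = dp[6][4] = 3

3


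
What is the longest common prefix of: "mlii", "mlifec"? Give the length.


Words: mlii, mlifec
  Position 0: all 'm' => match
  Position 1: all 'l' => match
  Position 2: all 'i' => match
  Position 3: ('i', 'f') => mismatch, stop
LCP = "mli" (length 3)

3


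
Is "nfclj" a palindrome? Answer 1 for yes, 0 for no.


Input: nfclj
Reversed: jlcfn
  Compare pos 0 ('n') with pos 4 ('j'): MISMATCH
  Compare pos 1 ('f') with pos 3 ('l'): MISMATCH
Result: not a palindrome

0


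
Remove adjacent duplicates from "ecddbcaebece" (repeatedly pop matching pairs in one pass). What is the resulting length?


Input: ecddbcaebece
Stack-based adjacent duplicate removal:
  Read 'e': push. Stack: e
  Read 'c': push. Stack: ec
  Read 'd': push. Stack: ecd
  Read 'd': matches stack top 'd' => pop. Stack: ec
  Read 'b': push. Stack: ecb
  Read 'c': push. Stack: ecbc
  Read 'a': push. Stack: ecbca
  Read 'e': push. Stack: ecbcae
  Read 'b': push. Stack: ecbcaeb
  Read 'e': push. Stack: ecbcaebe
  Read 'c': push. Stack: ecbcaebec
  Read 'e': push. Stack: ecbcaebece
Final stack: "ecbcaebece" (length 10)

10


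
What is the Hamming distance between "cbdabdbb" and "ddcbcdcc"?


Comparing "cbdabdbb" and "ddcbcdcc" position by position:
  Position 0: 'c' vs 'd' => differ
  Position 1: 'b' vs 'd' => differ
  Position 2: 'd' vs 'c' => differ
  Position 3: 'a' vs 'b' => differ
  Position 4: 'b' vs 'c' => differ
  Position 5: 'd' vs 'd' => same
  Position 6: 'b' vs 'c' => differ
  Position 7: 'b' vs 'c' => differ
Total differences (Hamming distance): 7

7


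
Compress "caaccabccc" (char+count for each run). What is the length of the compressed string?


Input: caaccabccc
Runs:
  'c' x 1 => "c1"
  'a' x 2 => "a2"
  'c' x 2 => "c2"
  'a' x 1 => "a1"
  'b' x 1 => "b1"
  'c' x 3 => "c3"
Compressed: "c1a2c2a1b1c3"
Compressed length: 12

12


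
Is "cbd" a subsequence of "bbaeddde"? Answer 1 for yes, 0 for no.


Check if "cbd" is a subsequence of "bbaeddde"
Greedy scan:
  Position 0 ('b'): no match needed
  Position 1 ('b'): no match needed
  Position 2 ('a'): no match needed
  Position 3 ('e'): no match needed
  Position 4 ('d'): no match needed
  Position 5 ('d'): no match needed
  Position 6 ('d'): no match needed
  Position 7 ('e'): no match needed
Only matched 0/3 characters => not a subsequence

0


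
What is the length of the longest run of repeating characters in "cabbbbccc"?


Input: "cabbbbccc"
Scanning for longest run:
  Position 1 ('a'): new char, reset run to 1
  Position 2 ('b'): new char, reset run to 1
  Position 3 ('b'): continues run of 'b', length=2
  Position 4 ('b'): continues run of 'b', length=3
  Position 5 ('b'): continues run of 'b', length=4
  Position 6 ('c'): new char, reset run to 1
  Position 7 ('c'): continues run of 'c', length=2
  Position 8 ('c'): continues run of 'c', length=3
Longest run: 'b' with length 4

4


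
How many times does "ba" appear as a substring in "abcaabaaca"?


Searching for "ba" in "abcaabaaca"
Scanning each position:
  Position 0: "ab" => no
  Position 1: "bc" => no
  Position 2: "ca" => no
  Position 3: "aa" => no
  Position 4: "ab" => no
  Position 5: "ba" => MATCH
  Position 6: "aa" => no
  Position 7: "ac" => no
  Position 8: "ca" => no
Total occurrences: 1

1


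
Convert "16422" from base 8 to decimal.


Input: "16422" in base 8
Positional expansion:
  Digit '1' (value 1) x 8^4 = 4096
  Digit '6' (value 6) x 8^3 = 3072
  Digit '4' (value 4) x 8^2 = 256
  Digit '2' (value 2) x 8^1 = 16
  Digit '2' (value 2) x 8^0 = 2
Sum = 7442

7442


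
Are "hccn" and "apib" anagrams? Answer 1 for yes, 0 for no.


Strings: "hccn", "apib"
Sorted first:  cchn
Sorted second: abip
Differ at position 0: 'c' vs 'a' => not anagrams

0


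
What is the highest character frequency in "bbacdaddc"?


Input: bbacdaddc
Character counts:
  'a': 2
  'b': 2
  'c': 2
  'd': 3
Maximum frequency: 3

3


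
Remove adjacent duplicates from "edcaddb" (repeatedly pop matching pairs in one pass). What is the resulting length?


Input: edcaddb
Stack-based adjacent duplicate removal:
  Read 'e': push. Stack: e
  Read 'd': push. Stack: ed
  Read 'c': push. Stack: edc
  Read 'a': push. Stack: edca
  Read 'd': push. Stack: edcad
  Read 'd': matches stack top 'd' => pop. Stack: edca
  Read 'b': push. Stack: edcab
Final stack: "edcab" (length 5)

5


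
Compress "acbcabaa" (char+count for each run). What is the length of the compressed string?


Input: acbcabaa
Runs:
  'a' x 1 => "a1"
  'c' x 1 => "c1"
  'b' x 1 => "b1"
  'c' x 1 => "c1"
  'a' x 1 => "a1"
  'b' x 1 => "b1"
  'a' x 2 => "a2"
Compressed: "a1c1b1c1a1b1a2"
Compressed length: 14

14


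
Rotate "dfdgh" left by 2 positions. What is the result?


Input: "dfdgh", rotate left by 2
First 2 characters: "df"
Remaining characters: "dgh"
Concatenate remaining + first: "dgh" + "df" = "dghdf"

dghdf


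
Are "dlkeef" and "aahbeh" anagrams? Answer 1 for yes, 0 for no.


Strings: "dlkeef", "aahbeh"
Sorted first:  deefkl
Sorted second: aabehh
Differ at position 0: 'd' vs 'a' => not anagrams

0


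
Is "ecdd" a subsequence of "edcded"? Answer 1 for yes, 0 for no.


Check if "ecdd" is a subsequence of "edcded"
Greedy scan:
  Position 0 ('e'): matches sub[0] = 'e'
  Position 1 ('d'): no match needed
  Position 2 ('c'): matches sub[1] = 'c'
  Position 3 ('d'): matches sub[2] = 'd'
  Position 4 ('e'): no match needed
  Position 5 ('d'): matches sub[3] = 'd'
All 4 characters matched => is a subsequence

1


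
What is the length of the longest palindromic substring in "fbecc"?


Input: "fbecc"
Checking substrings for palindromes:
  [3:5] "cc" (len 2) => palindrome
Longest palindromic substring: "cc" with length 2

2


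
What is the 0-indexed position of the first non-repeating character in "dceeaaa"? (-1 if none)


Input: dceeaaa
Character frequencies:
  'a': 3
  'c': 1
  'd': 1
  'e': 2
Scanning left to right for freq == 1:
  Position 0 ('d'): unique! => answer = 0

0


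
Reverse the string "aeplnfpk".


Input: aeplnfpk
Reading characters right to left:
  Position 7: 'k'
  Position 6: 'p'
  Position 5: 'f'
  Position 4: 'n'
  Position 3: 'l'
  Position 2: 'p'
  Position 1: 'e'
  Position 0: 'a'
Reversed: kpfnlpea

kpfnlpea


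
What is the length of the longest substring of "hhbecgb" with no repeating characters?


Input: "hhbecgb"
Sliding window (track last position of each char):
  Position 0 ('h'): window [0,0] length 1 -- new best
  Position 1 ('h'): repeat (last at 0), move window start to 1
  Position 1 ('h'): window [1,1] length 1
  Position 2 ('b'): window [1,2] length 2 -- new best
  Position 3 ('e'): window [1,3] length 3 -- new best
  Position 4 ('c'): window [1,4] length 4 -- new best
  Position 5 ('g'): window [1,5] length 5 -- new best
  Position 6 ('b'): repeat (last at 2), move window start to 3
  Position 6 ('b'): window [3,6] length 4
Longest substring with no repeats: "hbecg" with length 5

5


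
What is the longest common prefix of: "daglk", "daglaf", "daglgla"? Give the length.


Words: daglk, daglaf, daglgla
  Position 0: all 'd' => match
  Position 1: all 'a' => match
  Position 2: all 'g' => match
  Position 3: all 'l' => match
  Position 4: ('k', 'a', 'g') => mismatch, stop
LCP = "dagl" (length 4)

4


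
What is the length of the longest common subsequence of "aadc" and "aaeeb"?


LCS of "aadc" and "aaeeb"
DP table:
           a    a    e    e    b
      0    0    0    0    0    0
  a   0    1    1    1    1    1
  a   0    1    2    2    2    2
  d   0    1    2    2    2    2
  c   0    1    2    2    2    2
LCS length = dp[4][5] = 2

2


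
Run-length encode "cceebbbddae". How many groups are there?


Input: cceebbbddae
Scanning for consecutive runs:
  Group 1: 'c' x 2 (positions 0-1)
  Group 2: 'e' x 2 (positions 2-3)
  Group 3: 'b' x 3 (positions 4-6)
  Group 4: 'd' x 2 (positions 7-8)
  Group 5: 'a' x 1 (positions 9-9)
  Group 6: 'e' x 1 (positions 10-10)
Total groups: 6

6


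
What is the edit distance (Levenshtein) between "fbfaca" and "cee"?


Computing edit distance: "fbfaca" -> "cee"
DP table:
           c    e    e
      0    1    2    3
  f   1    1    2    3
  b   2    2    2    3
  f   3    3    3    3
  a   4    4    4    4
  c   5    4    5    5
  a   6    5    5    6
Edit distance = dp[6][3] = 6

6


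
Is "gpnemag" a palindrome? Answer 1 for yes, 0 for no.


Input: gpnemag
Reversed: gamenpg
  Compare pos 0 ('g') with pos 6 ('g'): match
  Compare pos 1 ('p') with pos 5 ('a'): MISMATCH
  Compare pos 2 ('n') with pos 4 ('m'): MISMATCH
Result: not a palindrome

0


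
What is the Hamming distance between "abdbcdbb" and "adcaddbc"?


Comparing "abdbcdbb" and "adcaddbc" position by position:
  Position 0: 'a' vs 'a' => same
  Position 1: 'b' vs 'd' => differ
  Position 2: 'd' vs 'c' => differ
  Position 3: 'b' vs 'a' => differ
  Position 4: 'c' vs 'd' => differ
  Position 5: 'd' vs 'd' => same
  Position 6: 'b' vs 'b' => same
  Position 7: 'b' vs 'c' => differ
Total differences (Hamming distance): 5

5


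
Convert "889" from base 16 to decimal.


Input: "889" in base 16
Positional expansion:
  Digit '8' (value 8) x 16^2 = 2048
  Digit '8' (value 8) x 16^1 = 128
  Digit '9' (value 9) x 16^0 = 9
Sum = 2185

2185


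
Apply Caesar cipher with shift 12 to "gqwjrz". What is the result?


Caesar cipher: shift "gqwjrz" by 12
  'g' (pos 6) + 12 = pos 18 = 's'
  'q' (pos 16) + 12 = pos 2 = 'c'
  'w' (pos 22) + 12 = pos 8 = 'i'
  'j' (pos 9) + 12 = pos 21 = 'v'
  'r' (pos 17) + 12 = pos 3 = 'd'
  'z' (pos 25) + 12 = pos 11 = 'l'
Result: scivdl

scivdl


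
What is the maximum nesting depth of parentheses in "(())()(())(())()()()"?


Input: "(())()(())(())()()()"
Tracking depth:
  Position 0 '(': depth becomes 1
  Position 1 '(': depth becomes 2
  Position 2 ')': depth becomes 1
  Position 3 ')': depth becomes 0
  Position 4 '(': depth becomes 1
  Position 5 ')': depth becomes 0
  Position 6 '(': depth becomes 1
  Position 7 '(': depth becomes 2
  Position 8 ')': depth becomes 1
  Position 9 ')': depth becomes 0
  Position 10 '(': depth becomes 1
  Position 11 '(': depth becomes 2
  Position 12 ')': depth becomes 1
  Position 13 ')': depth becomes 0
  Position 14 '(': depth becomes 1
  Position 15 ')': depth becomes 0
  Position 16 '(': depth becomes 1
  Position 17 ')': depth becomes 0
  Position 18 '(': depth becomes 1
  Position 19 ')': depth becomes 0
Maximum depth reached: 2

2


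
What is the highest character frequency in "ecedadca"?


Input: ecedadca
Character counts:
  'a': 2
  'c': 2
  'd': 2
  'e': 2
Maximum frequency: 2

2


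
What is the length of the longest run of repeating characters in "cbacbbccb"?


Input: "cbacbbccb"
Scanning for longest run:
  Position 1 ('b'): new char, reset run to 1
  Position 2 ('a'): new char, reset run to 1
  Position 3 ('c'): new char, reset run to 1
  Position 4 ('b'): new char, reset run to 1
  Position 5 ('b'): continues run of 'b', length=2
  Position 6 ('c'): new char, reset run to 1
  Position 7 ('c'): continues run of 'c', length=2
  Position 8 ('b'): new char, reset run to 1
Longest run: 'b' with length 2

2


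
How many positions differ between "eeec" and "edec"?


Comparing "eeec" and "edec" position by position:
  Position 0: 'e' vs 'e' => same
  Position 1: 'e' vs 'd' => DIFFER
  Position 2: 'e' vs 'e' => same
  Position 3: 'c' vs 'c' => same
Positions that differ: 1

1


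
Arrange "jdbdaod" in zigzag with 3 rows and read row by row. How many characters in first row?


Zigzag "jdbdaod" into 3 rows:
Placing characters:
  'j' => row 0
  'd' => row 1
  'b' => row 2
  'd' => row 1
  'a' => row 0
  'o' => row 1
  'd' => row 2
Rows:
  Row 0: "ja"
  Row 1: "ddo"
  Row 2: "bd"
First row length: 2

2


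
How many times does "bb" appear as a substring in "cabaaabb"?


Searching for "bb" in "cabaaabb"
Scanning each position:
  Position 0: "ca" => no
  Position 1: "ab" => no
  Position 2: "ba" => no
  Position 3: "aa" => no
  Position 4: "aa" => no
  Position 5: "ab" => no
  Position 6: "bb" => MATCH
Total occurrences: 1

1


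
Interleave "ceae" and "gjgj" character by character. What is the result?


Interleaving "ceae" and "gjgj":
  Position 0: 'c' from first, 'g' from second => "cg"
  Position 1: 'e' from first, 'j' from second => "ej"
  Position 2: 'a' from first, 'g' from second => "ag"
  Position 3: 'e' from first, 'j' from second => "ej"
Result: cgejagej

cgejagej


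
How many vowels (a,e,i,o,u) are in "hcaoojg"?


Input: hcaoojg
Checking each character:
  'h' at position 0: consonant
  'c' at position 1: consonant
  'a' at position 2: vowel (running total: 1)
  'o' at position 3: vowel (running total: 2)
  'o' at position 4: vowel (running total: 3)
  'j' at position 5: consonant
  'g' at position 6: consonant
Total vowels: 3

3


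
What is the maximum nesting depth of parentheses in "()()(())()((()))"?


Input: "()()(())()((()))"
Tracking depth:
  Position 0 '(': depth becomes 1
  Position 1 ')': depth becomes 0
  Position 2 '(': depth becomes 1
  Position 3 ')': depth becomes 0
  Position 4 '(': depth becomes 1
  Position 5 '(': depth becomes 2
  Position 6 ')': depth becomes 1
  Position 7 ')': depth becomes 0
  Position 8 '(': depth becomes 1
  Position 9 ')': depth becomes 0
  Position 10 '(': depth becomes 1
  Position 11 '(': depth becomes 2
  Position 12 '(': depth becomes 3
  Position 13 ')': depth becomes 2
  Position 14 ')': depth becomes 1
  Position 15 ')': depth becomes 0
Maximum depth reached: 3

3


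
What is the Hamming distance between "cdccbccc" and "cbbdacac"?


Comparing "cdccbccc" and "cbbdacac" position by position:
  Position 0: 'c' vs 'c' => same
  Position 1: 'd' vs 'b' => differ
  Position 2: 'c' vs 'b' => differ
  Position 3: 'c' vs 'd' => differ
  Position 4: 'b' vs 'a' => differ
  Position 5: 'c' vs 'c' => same
  Position 6: 'c' vs 'a' => differ
  Position 7: 'c' vs 'c' => same
Total differences (Hamming distance): 5

5


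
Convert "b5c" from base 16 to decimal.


Input: "b5c" in base 16
Positional expansion:
  Digit 'b' (value 11) x 16^2 = 2816
  Digit '5' (value 5) x 16^1 = 80
  Digit 'c' (value 12) x 16^0 = 12
Sum = 2908

2908


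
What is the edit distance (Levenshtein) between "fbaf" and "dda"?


Computing edit distance: "fbaf" -> "dda"
DP table:
           d    d    a
      0    1    2    3
  f   1    1    2    3
  b   2    2    2    3
  a   3    3    3    2
  f   4    4    4    3
Edit distance = dp[4][3] = 3

3


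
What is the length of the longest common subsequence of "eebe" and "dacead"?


LCS of "eebe" and "dacead"
DP table:
           d    a    c    e    a    d
      0    0    0    0    0    0    0
  e   0    0    0    0    1    1    1
  e   0    0    0    0    1    1    1
  b   0    0    0    0    1    1    1
  e   0    0    0    0    1    1    1
LCS length = dp[4][6] = 1

1


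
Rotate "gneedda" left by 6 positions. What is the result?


Input: "gneedda", rotate left by 6
First 6 characters: "gneedd"
Remaining characters: "a"
Concatenate remaining + first: "a" + "gneedd" = "agneedd"

agneedd


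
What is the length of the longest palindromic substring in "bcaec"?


Input: "bcaec"
Checking substrings for palindromes:
  No multi-char palindromic substrings found
Longest palindromic substring: "b" with length 1

1


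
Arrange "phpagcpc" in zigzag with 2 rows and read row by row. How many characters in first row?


Zigzag "phpagcpc" into 2 rows:
Placing characters:
  'p' => row 0
  'h' => row 1
  'p' => row 0
  'a' => row 1
  'g' => row 0
  'c' => row 1
  'p' => row 0
  'c' => row 1
Rows:
  Row 0: "ppgp"
  Row 1: "hacc"
First row length: 4

4


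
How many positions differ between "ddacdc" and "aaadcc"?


Comparing "ddacdc" and "aaadcc" position by position:
  Position 0: 'd' vs 'a' => DIFFER
  Position 1: 'd' vs 'a' => DIFFER
  Position 2: 'a' vs 'a' => same
  Position 3: 'c' vs 'd' => DIFFER
  Position 4: 'd' vs 'c' => DIFFER
  Position 5: 'c' vs 'c' => same
Positions that differ: 4

4


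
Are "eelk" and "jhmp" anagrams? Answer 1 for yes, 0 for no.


Strings: "eelk", "jhmp"
Sorted first:  eekl
Sorted second: hjmp
Differ at position 0: 'e' vs 'h' => not anagrams

0


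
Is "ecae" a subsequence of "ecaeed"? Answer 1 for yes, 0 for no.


Check if "ecae" is a subsequence of "ecaeed"
Greedy scan:
  Position 0 ('e'): matches sub[0] = 'e'
  Position 1 ('c'): matches sub[1] = 'c'
  Position 2 ('a'): matches sub[2] = 'a'
  Position 3 ('e'): matches sub[3] = 'e'
  Position 4 ('e'): no match needed
  Position 5 ('d'): no match needed
All 4 characters matched => is a subsequence

1


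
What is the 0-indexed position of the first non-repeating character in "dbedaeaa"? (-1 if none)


Input: dbedaeaa
Character frequencies:
  'a': 3
  'b': 1
  'd': 2
  'e': 2
Scanning left to right for freq == 1:
  Position 0 ('d'): freq=2, skip
  Position 1 ('b'): unique! => answer = 1

1


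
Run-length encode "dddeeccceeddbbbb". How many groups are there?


Input: dddeeccceeddbbbb
Scanning for consecutive runs:
  Group 1: 'd' x 3 (positions 0-2)
  Group 2: 'e' x 2 (positions 3-4)
  Group 3: 'c' x 3 (positions 5-7)
  Group 4: 'e' x 2 (positions 8-9)
  Group 5: 'd' x 2 (positions 10-11)
  Group 6: 'b' x 4 (positions 12-15)
Total groups: 6

6


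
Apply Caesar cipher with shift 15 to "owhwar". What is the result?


Caesar cipher: shift "owhwar" by 15
  'o' (pos 14) + 15 = pos 3 = 'd'
  'w' (pos 22) + 15 = pos 11 = 'l'
  'h' (pos 7) + 15 = pos 22 = 'w'
  'w' (pos 22) + 15 = pos 11 = 'l'
  'a' (pos 0) + 15 = pos 15 = 'p'
  'r' (pos 17) + 15 = pos 6 = 'g'
Result: dlwlpg

dlwlpg


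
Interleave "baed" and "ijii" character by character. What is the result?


Interleaving "baed" and "ijii":
  Position 0: 'b' from first, 'i' from second => "bi"
  Position 1: 'a' from first, 'j' from second => "aj"
  Position 2: 'e' from first, 'i' from second => "ei"
  Position 3: 'd' from first, 'i' from second => "di"
Result: biajeidi

biajeidi


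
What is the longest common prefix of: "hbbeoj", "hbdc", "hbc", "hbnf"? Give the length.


Words: hbbeoj, hbdc, hbc, hbnf
  Position 0: all 'h' => match
  Position 1: all 'b' => match
  Position 2: ('b', 'd', 'c', 'n') => mismatch, stop
LCP = "hb" (length 2)

2


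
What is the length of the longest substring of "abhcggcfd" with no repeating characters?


Input: "abhcggcfd"
Sliding window (track last position of each char):
  Position 0 ('a'): window [0,0] length 1 -- new best
  Position 1 ('b'): window [0,1] length 2 -- new best
  Position 2 ('h'): window [0,2] length 3 -- new best
  Position 3 ('c'): window [0,3] length 4 -- new best
  Position 4 ('g'): window [0,4] length 5 -- new best
  Position 5 ('g'): repeat (last at 4), move window start to 5
  Position 5 ('g'): window [5,5] length 1
  Position 6 ('c'): window [5,6] length 2
  Position 7 ('f'): window [5,7] length 3
  Position 8 ('d'): window [5,8] length 4
Longest substring with no repeats: "abhcg" with length 5

5


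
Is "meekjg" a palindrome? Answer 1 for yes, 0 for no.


Input: meekjg
Reversed: gjkeem
  Compare pos 0 ('m') with pos 5 ('g'): MISMATCH
  Compare pos 1 ('e') with pos 4 ('j'): MISMATCH
  Compare pos 2 ('e') with pos 3 ('k'): MISMATCH
Result: not a palindrome

0


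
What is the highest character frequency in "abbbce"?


Input: abbbce
Character counts:
  'a': 1
  'b': 3
  'c': 1
  'e': 1
Maximum frequency: 3

3


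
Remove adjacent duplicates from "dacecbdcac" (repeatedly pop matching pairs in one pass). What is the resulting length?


Input: dacecbdcac
Stack-based adjacent duplicate removal:
  Read 'd': push. Stack: d
  Read 'a': push. Stack: da
  Read 'c': push. Stack: dac
  Read 'e': push. Stack: dace
  Read 'c': push. Stack: dacec
  Read 'b': push. Stack: dacecb
  Read 'd': push. Stack: dacecbd
  Read 'c': push. Stack: dacecbdc
  Read 'a': push. Stack: dacecbdca
  Read 'c': push. Stack: dacecbdcac
Final stack: "dacecbdcac" (length 10)

10


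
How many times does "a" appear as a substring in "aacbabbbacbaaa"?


Searching for "a" in "aacbabbbacbaaa"
Scanning each position:
  Position 0: "a" => MATCH
  Position 1: "a" => MATCH
  Position 2: "c" => no
  Position 3: "b" => no
  Position 4: "a" => MATCH
  Position 5: "b" => no
  Position 6: "b" => no
  Position 7: "b" => no
  Position 8: "a" => MATCH
  Position 9: "c" => no
  Position 10: "b" => no
  Position 11: "a" => MATCH
  Position 12: "a" => MATCH
  Position 13: "a" => MATCH
Total occurrences: 7

7


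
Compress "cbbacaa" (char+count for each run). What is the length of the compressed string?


Input: cbbacaa
Runs:
  'c' x 1 => "c1"
  'b' x 2 => "b2"
  'a' x 1 => "a1"
  'c' x 1 => "c1"
  'a' x 2 => "a2"
Compressed: "c1b2a1c1a2"
Compressed length: 10

10


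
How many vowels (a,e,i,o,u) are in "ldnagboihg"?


Input: ldnagboihg
Checking each character:
  'l' at position 0: consonant
  'd' at position 1: consonant
  'n' at position 2: consonant
  'a' at position 3: vowel (running total: 1)
  'g' at position 4: consonant
  'b' at position 5: consonant
  'o' at position 6: vowel (running total: 2)
  'i' at position 7: vowel (running total: 3)
  'h' at position 8: consonant
  'g' at position 9: consonant
Total vowels: 3

3


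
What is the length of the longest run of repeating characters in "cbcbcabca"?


Input: "cbcbcabca"
Scanning for longest run:
  Position 1 ('b'): new char, reset run to 1
  Position 2 ('c'): new char, reset run to 1
  Position 3 ('b'): new char, reset run to 1
  Position 4 ('c'): new char, reset run to 1
  Position 5 ('a'): new char, reset run to 1
  Position 6 ('b'): new char, reset run to 1
  Position 7 ('c'): new char, reset run to 1
  Position 8 ('a'): new char, reset run to 1
Longest run: 'c' with length 1

1


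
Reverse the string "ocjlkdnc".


Input: ocjlkdnc
Reading characters right to left:
  Position 7: 'c'
  Position 6: 'n'
  Position 5: 'd'
  Position 4: 'k'
  Position 3: 'l'
  Position 2: 'j'
  Position 1: 'c'
  Position 0: 'o'
Reversed: cndkljco

cndkljco


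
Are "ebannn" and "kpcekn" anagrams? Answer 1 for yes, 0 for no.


Strings: "ebannn", "kpcekn"
Sorted first:  abennn
Sorted second: cekknp
Differ at position 0: 'a' vs 'c' => not anagrams

0


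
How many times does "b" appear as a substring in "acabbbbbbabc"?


Searching for "b" in "acabbbbbbabc"
Scanning each position:
  Position 0: "a" => no
  Position 1: "c" => no
  Position 2: "a" => no
  Position 3: "b" => MATCH
  Position 4: "b" => MATCH
  Position 5: "b" => MATCH
  Position 6: "b" => MATCH
  Position 7: "b" => MATCH
  Position 8: "b" => MATCH
  Position 9: "a" => no
  Position 10: "b" => MATCH
  Position 11: "c" => no
Total occurrences: 7

7


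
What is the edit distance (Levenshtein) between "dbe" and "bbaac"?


Computing edit distance: "dbe" -> "bbaac"
DP table:
           b    b    a    a    c
      0    1    2    3    4    5
  d   1    1    2    3    4    5
  b   2    1    1    2    3    4
  e   3    2    2    2    3    4
Edit distance = dp[3][5] = 4

4


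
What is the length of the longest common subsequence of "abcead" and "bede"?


LCS of "abcead" and "bede"
DP table:
           b    e    d    e
      0    0    0    0    0
  a   0    0    0    0    0
  b   0    1    1    1    1
  c   0    1    1    1    1
  e   0    1    2    2    2
  a   0    1    2    2    2
  d   0    1    2    3    3
LCS length = dp[6][4] = 3

3


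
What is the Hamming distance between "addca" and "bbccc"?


Comparing "addca" and "bbccc" position by position:
  Position 0: 'a' vs 'b' => differ
  Position 1: 'd' vs 'b' => differ
  Position 2: 'd' vs 'c' => differ
  Position 3: 'c' vs 'c' => same
  Position 4: 'a' vs 'c' => differ
Total differences (Hamming distance): 4

4


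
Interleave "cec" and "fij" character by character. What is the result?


Interleaving "cec" and "fij":
  Position 0: 'c' from first, 'f' from second => "cf"
  Position 1: 'e' from first, 'i' from second => "ei"
  Position 2: 'c' from first, 'j' from second => "cj"
Result: cfeicj

cfeicj


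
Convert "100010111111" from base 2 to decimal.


Input: "100010111111" in base 2
Positional expansion:
  Digit '1' (value 1) x 2^11 = 2048
  Digit '0' (value 0) x 2^10 = 0
  Digit '0' (value 0) x 2^9 = 0
  Digit '0' (value 0) x 2^8 = 0
  Digit '1' (value 1) x 2^7 = 128
  Digit '0' (value 0) x 2^6 = 0
  Digit '1' (value 1) x 2^5 = 32
  Digit '1' (value 1) x 2^4 = 16
  Digit '1' (value 1) x 2^3 = 8
  Digit '1' (value 1) x 2^2 = 4
  Digit '1' (value 1) x 2^1 = 2
  Digit '1' (value 1) x 2^0 = 1
Sum = 2239

2239


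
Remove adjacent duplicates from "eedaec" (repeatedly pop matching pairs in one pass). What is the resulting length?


Input: eedaec
Stack-based adjacent duplicate removal:
  Read 'e': push. Stack: e
  Read 'e': matches stack top 'e' => pop. Stack: (empty)
  Read 'd': push. Stack: d
  Read 'a': push. Stack: da
  Read 'e': push. Stack: dae
  Read 'c': push. Stack: daec
Final stack: "daec" (length 4)

4


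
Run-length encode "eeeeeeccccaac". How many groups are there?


Input: eeeeeeccccaac
Scanning for consecutive runs:
  Group 1: 'e' x 6 (positions 0-5)
  Group 2: 'c' x 4 (positions 6-9)
  Group 3: 'a' x 2 (positions 10-11)
  Group 4: 'c' x 1 (positions 12-12)
Total groups: 4

4


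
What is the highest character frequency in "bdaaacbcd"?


Input: bdaaacbcd
Character counts:
  'a': 3
  'b': 2
  'c': 2
  'd': 2
Maximum frequency: 3

3


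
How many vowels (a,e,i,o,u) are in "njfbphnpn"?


Input: njfbphnpn
Checking each character:
  'n' at position 0: consonant
  'j' at position 1: consonant
  'f' at position 2: consonant
  'b' at position 3: consonant
  'p' at position 4: consonant
  'h' at position 5: consonant
  'n' at position 6: consonant
  'p' at position 7: consonant
  'n' at position 8: consonant
Total vowels: 0

0


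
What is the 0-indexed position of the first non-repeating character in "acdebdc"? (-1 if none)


Input: acdebdc
Character frequencies:
  'a': 1
  'b': 1
  'c': 2
  'd': 2
  'e': 1
Scanning left to right for freq == 1:
  Position 0 ('a'): unique! => answer = 0

0


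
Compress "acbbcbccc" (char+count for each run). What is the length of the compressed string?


Input: acbbcbccc
Runs:
  'a' x 1 => "a1"
  'c' x 1 => "c1"
  'b' x 2 => "b2"
  'c' x 1 => "c1"
  'b' x 1 => "b1"
  'c' x 3 => "c3"
Compressed: "a1c1b2c1b1c3"
Compressed length: 12

12


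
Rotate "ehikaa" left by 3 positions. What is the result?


Input: "ehikaa", rotate left by 3
First 3 characters: "ehi"
Remaining characters: "kaa"
Concatenate remaining + first: "kaa" + "ehi" = "kaaehi"

kaaehi


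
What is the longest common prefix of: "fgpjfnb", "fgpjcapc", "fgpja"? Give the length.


Words: fgpjfnb, fgpjcapc, fgpja
  Position 0: all 'f' => match
  Position 1: all 'g' => match
  Position 2: all 'p' => match
  Position 3: all 'j' => match
  Position 4: ('f', 'c', 'a') => mismatch, stop
LCP = "fgpj" (length 4)

4


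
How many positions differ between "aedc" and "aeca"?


Comparing "aedc" and "aeca" position by position:
  Position 0: 'a' vs 'a' => same
  Position 1: 'e' vs 'e' => same
  Position 2: 'd' vs 'c' => DIFFER
  Position 3: 'c' vs 'a' => DIFFER
Positions that differ: 2

2


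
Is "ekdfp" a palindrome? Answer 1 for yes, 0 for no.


Input: ekdfp
Reversed: pfdke
  Compare pos 0 ('e') with pos 4 ('p'): MISMATCH
  Compare pos 1 ('k') with pos 3 ('f'): MISMATCH
Result: not a palindrome

0


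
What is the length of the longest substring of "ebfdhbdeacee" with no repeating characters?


Input: "ebfdhbdeacee"
Sliding window (track last position of each char):
  Position 0 ('e'): window [0,0] length 1 -- new best
  Position 1 ('b'): window [0,1] length 2 -- new best
  Position 2 ('f'): window [0,2] length 3 -- new best
  Position 3 ('d'): window [0,3] length 4 -- new best
  Position 4 ('h'): window [0,4] length 5 -- new best
  Position 5 ('b'): repeat (last at 1), move window start to 2
  Position 5 ('b'): window [2,5] length 4
  Position 6 ('d'): repeat (last at 3), move window start to 4
  Position 6 ('d'): window [4,6] length 3
  Position 7 ('e'): window [4,7] length 4
  Position 8 ('a'): window [4,8] length 5
  Position 9 ('c'): window [4,9] length 6 -- new best
  Position 10 ('e'): repeat (last at 7), move window start to 8
  Position 10 ('e'): window [8,10] length 3
  Position 11 ('e'): repeat (last at 10), move window start to 11
  Position 11 ('e'): window [11,11] length 1
Longest substring with no repeats: "hbdeac" with length 6

6


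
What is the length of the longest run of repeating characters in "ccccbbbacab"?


Input: "ccccbbbacab"
Scanning for longest run:
  Position 1 ('c'): continues run of 'c', length=2
  Position 2 ('c'): continues run of 'c', length=3
  Position 3 ('c'): continues run of 'c', length=4
  Position 4 ('b'): new char, reset run to 1
  Position 5 ('b'): continues run of 'b', length=2
  Position 6 ('b'): continues run of 'b', length=3
  Position 7 ('a'): new char, reset run to 1
  Position 8 ('c'): new char, reset run to 1
  Position 9 ('a'): new char, reset run to 1
  Position 10 ('b'): new char, reset run to 1
Longest run: 'c' with length 4

4


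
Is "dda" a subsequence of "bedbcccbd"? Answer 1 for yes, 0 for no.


Check if "dda" is a subsequence of "bedbcccbd"
Greedy scan:
  Position 0 ('b'): no match needed
  Position 1 ('e'): no match needed
  Position 2 ('d'): matches sub[0] = 'd'
  Position 3 ('b'): no match needed
  Position 4 ('c'): no match needed
  Position 5 ('c'): no match needed
  Position 6 ('c'): no match needed
  Position 7 ('b'): no match needed
  Position 8 ('d'): matches sub[1] = 'd'
Only matched 2/3 characters => not a subsequence

0


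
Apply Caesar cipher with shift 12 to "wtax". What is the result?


Caesar cipher: shift "wtax" by 12
  'w' (pos 22) + 12 = pos 8 = 'i'
  't' (pos 19) + 12 = pos 5 = 'f'
  'a' (pos 0) + 12 = pos 12 = 'm'
  'x' (pos 23) + 12 = pos 9 = 'j'
Result: ifmj

ifmj


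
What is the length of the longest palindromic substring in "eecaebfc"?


Input: "eecaebfc"
Checking substrings for palindromes:
  [0:2] "ee" (len 2) => palindrome
Longest palindromic substring: "ee" with length 2

2


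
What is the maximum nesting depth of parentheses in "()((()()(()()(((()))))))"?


Input: "()((()()(()()(((()))))))"
Tracking depth:
  Position 0 '(': depth becomes 1
  Position 1 ')': depth becomes 0
  Position 2 '(': depth becomes 1
  Position 3 '(': depth becomes 2
  Position 4 '(': depth becomes 3
  Position 5 ')': depth becomes 2
  Position 6 '(': depth becomes 3
  Position 7 ')': depth becomes 2
  Position 8 '(': depth becomes 3
  Position 9 '(': depth becomes 4
  Position 10 ')': depth becomes 3
  Position 11 '(': depth becomes 4
  Position 12 ')': depth becomes 3
  Position 13 '(': depth becomes 4
  Position 14 '(': depth becomes 5
  Position 15 '(': depth becomes 6
  Position 16 '(': depth becomes 7
  Position 17 ')': depth becomes 6
  Position 18 ')': depth becomes 5
  Position 19 ')': depth becomes 4
  Position 20 ')': depth becomes 3
  Position 21 ')': depth becomes 2
  Position 22 ')': depth becomes 1
  Position 23 ')': depth becomes 0
Maximum depth reached: 7

7


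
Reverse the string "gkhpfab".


Input: gkhpfab
Reading characters right to left:
  Position 6: 'b'
  Position 5: 'a'
  Position 4: 'f'
  Position 3: 'p'
  Position 2: 'h'
  Position 1: 'k'
  Position 0: 'g'
Reversed: bafphkg

bafphkg


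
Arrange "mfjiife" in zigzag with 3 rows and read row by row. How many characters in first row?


Zigzag "mfjiife" into 3 rows:
Placing characters:
  'm' => row 0
  'f' => row 1
  'j' => row 2
  'i' => row 1
  'i' => row 0
  'f' => row 1
  'e' => row 2
Rows:
  Row 0: "mi"
  Row 1: "fif"
  Row 2: "je"
First row length: 2

2


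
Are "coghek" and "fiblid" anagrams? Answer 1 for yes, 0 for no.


Strings: "coghek", "fiblid"
Sorted first:  ceghko
Sorted second: bdfiil
Differ at position 0: 'c' vs 'b' => not anagrams

0


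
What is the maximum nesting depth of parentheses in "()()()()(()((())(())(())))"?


Input: "()()()()(()((())(())(())))"
Tracking depth:
  Position 0 '(': depth becomes 1
  Position 1 ')': depth becomes 0
  Position 2 '(': depth becomes 1
  Position 3 ')': depth becomes 0
  Position 4 '(': depth becomes 1
  Position 5 ')': depth becomes 0
  Position 6 '(': depth becomes 1
  Position 7 ')': depth becomes 0
  Position 8 '(': depth becomes 1
  Position 9 '(': depth becomes 2
  Position 10 ')': depth becomes 1
  Position 11 '(': depth becomes 2
  Position 12 '(': depth becomes 3
  Position 13 '(': depth becomes 4
  Position 14 ')': depth becomes 3
  Position 15 ')': depth becomes 2
  Position 16 '(': depth becomes 3
  Position 17 '(': depth becomes 4
  Position 18 ')': depth becomes 3
  Position 19 ')': depth becomes 2
  Position 20 '(': depth becomes 3
  Position 21 '(': depth becomes 4
  Position 22 ')': depth becomes 3
  Position 23 ')': depth becomes 2
  Position 24 ')': depth becomes 1
  Position 25 ')': depth becomes 0
Maximum depth reached: 4

4


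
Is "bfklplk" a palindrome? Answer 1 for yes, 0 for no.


Input: bfklplk
Reversed: klplkfb
  Compare pos 0 ('b') with pos 6 ('k'): MISMATCH
  Compare pos 1 ('f') with pos 5 ('l'): MISMATCH
  Compare pos 2 ('k') with pos 4 ('p'): MISMATCH
Result: not a palindrome

0


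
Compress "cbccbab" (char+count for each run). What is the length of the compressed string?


Input: cbccbab
Runs:
  'c' x 1 => "c1"
  'b' x 1 => "b1"
  'c' x 2 => "c2"
  'b' x 1 => "b1"
  'a' x 1 => "a1"
  'b' x 1 => "b1"
Compressed: "c1b1c2b1a1b1"
Compressed length: 12

12


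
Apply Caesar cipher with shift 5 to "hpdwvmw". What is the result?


Caesar cipher: shift "hpdwvmw" by 5
  'h' (pos 7) + 5 = pos 12 = 'm'
  'p' (pos 15) + 5 = pos 20 = 'u'
  'd' (pos 3) + 5 = pos 8 = 'i'
  'w' (pos 22) + 5 = pos 1 = 'b'
  'v' (pos 21) + 5 = pos 0 = 'a'
  'm' (pos 12) + 5 = pos 17 = 'r'
  'w' (pos 22) + 5 = pos 1 = 'b'
Result: muibarb

muibarb


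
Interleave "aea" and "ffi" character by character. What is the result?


Interleaving "aea" and "ffi":
  Position 0: 'a' from first, 'f' from second => "af"
  Position 1: 'e' from first, 'f' from second => "ef"
  Position 2: 'a' from first, 'i' from second => "ai"
Result: afefai

afefai
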